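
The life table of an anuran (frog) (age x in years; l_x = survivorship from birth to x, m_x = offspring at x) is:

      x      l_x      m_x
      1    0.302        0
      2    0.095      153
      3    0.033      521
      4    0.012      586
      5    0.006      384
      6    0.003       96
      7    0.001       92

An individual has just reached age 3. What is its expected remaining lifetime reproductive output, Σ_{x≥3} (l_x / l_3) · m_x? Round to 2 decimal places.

815.42

l_3 = 0.033. Conditional survival from age 3 to x is l_x / l_3.
  x=3: (0.033/0.033) × 521 = 521.0000
  x=4: (0.012/0.033) × 586 = 213.0909
  x=5: (0.006/0.033) × 384 = 69.8182
  x=6: (0.003/0.033) × 96 = 8.7273
  x=7: (0.001/0.033) × 92 = 2.7879
Sum = 521.0000 + 213.0909 + 69.8182 + 8.7273 + 2.7879 = 815.4242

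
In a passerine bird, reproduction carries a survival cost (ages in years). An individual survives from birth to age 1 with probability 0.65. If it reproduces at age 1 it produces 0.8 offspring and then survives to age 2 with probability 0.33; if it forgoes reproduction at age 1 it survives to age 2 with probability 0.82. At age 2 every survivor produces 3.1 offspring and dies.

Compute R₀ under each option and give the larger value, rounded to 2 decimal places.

breed at age 1: R₀ = 0.65 × (0.8 + 0.33 × 3.1) = 0.65 × 1.8230 = 1.1850
delay to age 2: R₀ = 0.65 × (0.82 × 3.1) = 0.65 × 2.5420 = 1.6523
Higher: delay to age 2 (1.6523).

1.65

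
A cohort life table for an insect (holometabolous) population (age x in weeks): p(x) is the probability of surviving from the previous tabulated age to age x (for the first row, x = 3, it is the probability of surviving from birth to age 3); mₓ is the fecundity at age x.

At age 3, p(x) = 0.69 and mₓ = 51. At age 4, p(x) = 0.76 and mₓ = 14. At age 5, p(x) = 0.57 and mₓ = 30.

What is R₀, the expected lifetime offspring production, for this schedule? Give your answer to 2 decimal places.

51.50

Survivorship from birth: l_x = p_3·p_4·…·p_x.
  l_3 = 0.69000
  l_4 = 0.52440
  l_5 = 0.29891
R₀ = Σ l_x mₓ:
  age 3: 0.69000 × 51 = 35.1900
  age 4: 0.52440 × 14 = 7.3416
  age 5: 0.29891 × 30 = 8.9673
R₀ = 35.1900 + 7.3416 + 8.9673 = 51.4989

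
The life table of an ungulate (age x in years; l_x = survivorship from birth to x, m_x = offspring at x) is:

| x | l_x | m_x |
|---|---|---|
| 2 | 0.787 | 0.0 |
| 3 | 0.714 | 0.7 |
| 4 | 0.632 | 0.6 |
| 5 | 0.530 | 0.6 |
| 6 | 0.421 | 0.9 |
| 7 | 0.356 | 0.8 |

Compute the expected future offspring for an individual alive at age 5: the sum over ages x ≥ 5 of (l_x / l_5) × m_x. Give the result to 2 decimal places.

l_5 = 0.530. Conditional survival from age 5 to x is l_x / l_5.
  x=5: (0.530/0.530) × 0.6 = 0.6000
  x=6: (0.421/0.530) × 0.9 = 0.7149
  x=7: (0.356/0.530) × 0.8 = 0.5374
Sum = 0.6000 + 0.7149 + 0.5374 = 1.8523

1.85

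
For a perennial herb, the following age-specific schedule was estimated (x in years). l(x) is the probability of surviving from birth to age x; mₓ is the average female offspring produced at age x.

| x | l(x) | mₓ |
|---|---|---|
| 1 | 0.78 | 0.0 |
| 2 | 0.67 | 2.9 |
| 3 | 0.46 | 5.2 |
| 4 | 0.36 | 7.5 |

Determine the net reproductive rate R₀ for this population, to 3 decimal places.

R₀ = Σ l(x) mₓ:
  age 1: 0.78 × 0.0 = 0.0000
  age 2: 0.67 × 2.9 = 1.9430
  age 3: 0.46 × 5.2 = 2.3920
  age 4: 0.36 × 7.5 = 2.7000
R₀ = 0.0000 + 1.9430 + 2.3920 + 2.7000 = 7.0350

7.035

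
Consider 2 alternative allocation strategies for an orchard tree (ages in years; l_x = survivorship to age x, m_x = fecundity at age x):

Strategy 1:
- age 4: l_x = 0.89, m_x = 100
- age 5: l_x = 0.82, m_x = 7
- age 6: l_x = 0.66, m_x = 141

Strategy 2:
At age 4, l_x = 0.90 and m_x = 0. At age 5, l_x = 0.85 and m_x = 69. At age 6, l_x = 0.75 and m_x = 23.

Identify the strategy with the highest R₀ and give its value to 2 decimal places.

Strategy 1: R₀ = 0.89×100 + 0.82×7 + 0.66×141 = 187.8000
Strategy 2: R₀ = 0.90×0 + 0.85×69 + 0.75×23 = 75.9000
Highest R₀: strategy 1 with 187.8000.

187.80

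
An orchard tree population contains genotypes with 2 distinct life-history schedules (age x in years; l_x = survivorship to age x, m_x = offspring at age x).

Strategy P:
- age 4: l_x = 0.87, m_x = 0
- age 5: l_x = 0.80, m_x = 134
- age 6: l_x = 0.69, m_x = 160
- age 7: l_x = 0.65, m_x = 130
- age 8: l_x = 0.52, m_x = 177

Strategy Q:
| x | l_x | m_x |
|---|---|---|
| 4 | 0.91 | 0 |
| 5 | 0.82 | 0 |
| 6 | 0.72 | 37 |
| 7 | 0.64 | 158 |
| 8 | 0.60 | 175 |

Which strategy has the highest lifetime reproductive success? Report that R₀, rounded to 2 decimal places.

Strategy P: R₀ = 0.87×0 + 0.80×134 + 0.69×160 + 0.65×130 + 0.52×177 = 394.1400
Strategy Q: R₀ = 0.91×0 + 0.82×0 + 0.72×37 + 0.64×158 + 0.60×175 = 232.7600
Highest R₀: strategy P with 394.1400.

394.14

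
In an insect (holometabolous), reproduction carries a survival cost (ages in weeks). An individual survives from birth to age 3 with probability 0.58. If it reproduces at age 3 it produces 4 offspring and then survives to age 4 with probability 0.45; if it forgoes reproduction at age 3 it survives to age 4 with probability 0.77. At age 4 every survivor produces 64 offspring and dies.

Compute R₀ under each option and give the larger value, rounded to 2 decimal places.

28.58

breed at age 3: R₀ = 0.58 × (4 + 0.45 × 64) = 0.58 × 32.8000 = 19.0240
delay to age 4: R₀ = 0.58 × (0.77 × 64) = 0.58 × 49.2800 = 28.5824
Higher: delay to age 4 (28.5824).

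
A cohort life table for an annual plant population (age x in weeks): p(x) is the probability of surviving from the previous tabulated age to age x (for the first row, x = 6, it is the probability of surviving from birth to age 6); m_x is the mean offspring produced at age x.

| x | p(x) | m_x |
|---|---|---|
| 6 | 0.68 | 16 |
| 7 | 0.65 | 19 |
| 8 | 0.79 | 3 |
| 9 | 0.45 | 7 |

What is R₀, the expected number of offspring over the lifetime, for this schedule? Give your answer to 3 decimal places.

Survivorship from birth: l_x = p_6·p_7·…·p_x.
  l_6 = 0.68000
  l_7 = 0.44200
  l_8 = 0.34918
  l_9 = 0.15713
R₀ = Σ l_x m_x:
  age 6: 0.68000 × 16 = 10.8800
  age 7: 0.44200 × 19 = 8.3980
  age 8: 0.34918 × 3 = 1.0475
  age 9: 0.15713 × 7 = 1.0999
R₀ = 10.8800 + 8.3980 + 1.0475 + 1.0999 = 21.4255

21.425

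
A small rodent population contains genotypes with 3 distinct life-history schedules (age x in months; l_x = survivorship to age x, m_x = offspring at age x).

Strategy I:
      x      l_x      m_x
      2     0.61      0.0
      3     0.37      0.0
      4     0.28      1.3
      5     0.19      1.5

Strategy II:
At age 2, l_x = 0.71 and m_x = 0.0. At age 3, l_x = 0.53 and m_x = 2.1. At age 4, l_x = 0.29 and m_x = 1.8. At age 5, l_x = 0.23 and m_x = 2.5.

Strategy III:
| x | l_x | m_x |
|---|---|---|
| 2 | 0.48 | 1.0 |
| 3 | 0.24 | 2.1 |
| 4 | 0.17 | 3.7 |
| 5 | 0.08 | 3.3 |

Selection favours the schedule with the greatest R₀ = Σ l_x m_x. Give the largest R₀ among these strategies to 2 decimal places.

Strategy I: R₀ = 0.61×0.0 + 0.37×0.0 + 0.28×1.3 + 0.19×1.5 = 0.6490
Strategy II: R₀ = 0.71×0.0 + 0.53×2.1 + 0.29×1.8 + 0.23×2.5 = 2.2100
Strategy III: R₀ = 0.48×1.0 + 0.24×2.1 + 0.17×3.7 + 0.08×3.3 = 1.8770
Highest R₀: strategy II with 2.2100.

2.21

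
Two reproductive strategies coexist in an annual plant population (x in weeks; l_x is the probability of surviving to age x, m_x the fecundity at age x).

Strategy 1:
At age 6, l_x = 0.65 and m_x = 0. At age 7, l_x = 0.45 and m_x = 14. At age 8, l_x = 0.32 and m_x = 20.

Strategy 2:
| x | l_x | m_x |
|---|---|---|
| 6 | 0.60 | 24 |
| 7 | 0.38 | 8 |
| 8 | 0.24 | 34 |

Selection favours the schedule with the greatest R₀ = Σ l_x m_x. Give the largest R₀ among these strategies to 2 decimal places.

Strategy 1: R₀ = 0.65×0 + 0.45×14 + 0.32×20 = 12.7000
Strategy 2: R₀ = 0.60×24 + 0.38×8 + 0.24×34 = 25.6000
Highest R₀: strategy 2 with 25.6000.

25.60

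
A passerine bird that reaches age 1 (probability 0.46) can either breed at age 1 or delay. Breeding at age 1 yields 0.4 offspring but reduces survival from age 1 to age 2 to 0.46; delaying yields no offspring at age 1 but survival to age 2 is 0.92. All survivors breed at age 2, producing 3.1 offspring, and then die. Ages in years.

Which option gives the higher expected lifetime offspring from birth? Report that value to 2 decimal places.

breed at age 1: R₀ = 0.46 × (0.4 + 0.46 × 3.1) = 0.46 × 1.8260 = 0.8400
delay to age 2: R₀ = 0.46 × (0.92 × 3.1) = 0.46 × 2.8520 = 1.3119
Higher: delay to age 2 (1.3119).

1.31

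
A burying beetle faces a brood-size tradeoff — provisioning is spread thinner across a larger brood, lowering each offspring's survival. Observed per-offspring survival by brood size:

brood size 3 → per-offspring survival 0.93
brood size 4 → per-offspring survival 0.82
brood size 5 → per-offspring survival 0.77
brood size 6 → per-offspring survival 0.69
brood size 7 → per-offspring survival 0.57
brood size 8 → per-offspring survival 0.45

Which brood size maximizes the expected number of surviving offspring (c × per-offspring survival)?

Expected surviving offspring = c × s(c):
  c=3: 3 × 0.93 = 2.790
  c=4: 4 × 0.82 = 3.280
  c=5: 5 × 0.77 = 3.850
  c=6: 6 × 0.69 = 4.140
  c=7: 7 × 0.57 = 3.990
  c=8: 8 × 0.45 = 3.600
Maximum at c = 6 (4.140 surviving offspring).

6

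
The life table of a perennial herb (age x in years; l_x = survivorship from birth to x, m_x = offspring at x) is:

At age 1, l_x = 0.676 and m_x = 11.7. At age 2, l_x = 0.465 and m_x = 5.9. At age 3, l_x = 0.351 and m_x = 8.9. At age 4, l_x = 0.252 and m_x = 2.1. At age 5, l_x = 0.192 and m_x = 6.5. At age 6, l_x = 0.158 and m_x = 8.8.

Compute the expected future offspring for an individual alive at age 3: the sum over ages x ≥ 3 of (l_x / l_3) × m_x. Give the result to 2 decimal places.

l_3 = 0.351. Conditional survival from age 3 to x is l_x / l_3.
  x=3: (0.351/0.351) × 8.9 = 8.9000
  x=4: (0.252/0.351) × 2.1 = 1.5077
  x=5: (0.192/0.351) × 6.5 = 3.5556
  x=6: (0.158/0.351) × 8.8 = 3.9613
Sum = 8.9000 + 1.5077 + 3.5556 + 3.9613 = 17.9245

17.92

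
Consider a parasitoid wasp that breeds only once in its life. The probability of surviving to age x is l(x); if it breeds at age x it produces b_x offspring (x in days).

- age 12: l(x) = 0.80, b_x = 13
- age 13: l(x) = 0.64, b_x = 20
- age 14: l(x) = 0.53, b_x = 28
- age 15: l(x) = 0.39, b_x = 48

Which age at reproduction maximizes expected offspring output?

Expected offspring if breeding at age x = l(x) × b_x:
  age 12: 0.80 × 13 = 10.400
  age 13: 0.64 × 20 = 12.800
  age 14: 0.53 × 28 = 14.840
  age 15: 0.39 × 48 = 18.720
Maximum at age 15 (18.720).

15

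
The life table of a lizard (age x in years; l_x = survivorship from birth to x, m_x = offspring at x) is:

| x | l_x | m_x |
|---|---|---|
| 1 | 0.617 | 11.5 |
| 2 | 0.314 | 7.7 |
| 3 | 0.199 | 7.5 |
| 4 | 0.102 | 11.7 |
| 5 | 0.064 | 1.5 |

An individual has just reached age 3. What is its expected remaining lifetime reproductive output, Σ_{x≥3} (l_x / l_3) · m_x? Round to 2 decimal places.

l_3 = 0.199. Conditional survival from age 3 to x is l_x / l_3.
  x=3: (0.199/0.199) × 7.5 = 7.5000
  x=4: (0.102/0.199) × 11.7 = 5.9970
  x=5: (0.064/0.199) × 1.5 = 0.4824
Sum = 7.5000 + 5.9970 + 0.4824 = 13.9794

13.98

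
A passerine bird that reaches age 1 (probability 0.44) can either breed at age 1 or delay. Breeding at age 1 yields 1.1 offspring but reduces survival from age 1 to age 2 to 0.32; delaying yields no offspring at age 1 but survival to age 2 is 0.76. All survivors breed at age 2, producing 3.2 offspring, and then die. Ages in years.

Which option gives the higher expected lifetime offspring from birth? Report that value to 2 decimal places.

1.07

breed at age 1: R₀ = 0.44 × (1.1 + 0.32 × 3.2) = 0.44 × 2.1240 = 0.9346
delay to age 2: R₀ = 0.44 × (0.76 × 3.2) = 0.44 × 2.4320 = 1.0701
Higher: delay to age 2 (1.0701).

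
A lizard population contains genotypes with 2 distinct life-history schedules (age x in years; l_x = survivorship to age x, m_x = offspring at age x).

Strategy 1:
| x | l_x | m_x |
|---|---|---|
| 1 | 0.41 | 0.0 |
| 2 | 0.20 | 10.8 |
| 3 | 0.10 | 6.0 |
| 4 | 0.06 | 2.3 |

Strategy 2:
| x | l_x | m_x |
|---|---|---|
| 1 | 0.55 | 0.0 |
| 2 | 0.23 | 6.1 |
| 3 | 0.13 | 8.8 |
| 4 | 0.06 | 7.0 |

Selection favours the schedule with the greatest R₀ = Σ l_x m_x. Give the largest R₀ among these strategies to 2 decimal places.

2.97

Strategy 1: R₀ = 0.41×0.0 + 0.20×10.8 + 0.10×6.0 + 0.06×2.3 = 2.8980
Strategy 2: R₀ = 0.55×0.0 + 0.23×6.1 + 0.13×8.8 + 0.06×7.0 = 2.9670
Highest R₀: strategy 2 with 2.9670.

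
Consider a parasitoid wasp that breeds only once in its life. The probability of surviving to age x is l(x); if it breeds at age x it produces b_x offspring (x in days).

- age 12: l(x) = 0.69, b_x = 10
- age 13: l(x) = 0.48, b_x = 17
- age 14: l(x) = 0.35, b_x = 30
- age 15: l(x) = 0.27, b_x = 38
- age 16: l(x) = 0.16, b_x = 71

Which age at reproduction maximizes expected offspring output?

Expected offspring if breeding at age x = l(x) × b_x:
  age 12: 0.69 × 10 = 6.900
  age 13: 0.48 × 17 = 8.160
  age 14: 0.35 × 30 = 10.500
  age 15: 0.27 × 38 = 10.260
  age 16: 0.16 × 71 = 11.360
Maximum at age 16 (11.360).

16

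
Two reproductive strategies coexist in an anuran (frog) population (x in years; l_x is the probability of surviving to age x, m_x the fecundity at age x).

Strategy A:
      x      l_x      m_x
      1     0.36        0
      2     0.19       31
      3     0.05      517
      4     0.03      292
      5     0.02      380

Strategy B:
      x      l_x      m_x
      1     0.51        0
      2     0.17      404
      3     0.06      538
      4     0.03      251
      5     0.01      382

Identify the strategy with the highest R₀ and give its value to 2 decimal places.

Strategy A: R₀ = 0.36×0 + 0.19×31 + 0.05×517 + 0.03×292 + 0.02×380 = 48.1000
Strategy B: R₀ = 0.51×0 + 0.17×404 + 0.06×538 + 0.03×251 + 0.01×382 = 112.3100
Highest R₀: strategy B with 112.3100.

112.31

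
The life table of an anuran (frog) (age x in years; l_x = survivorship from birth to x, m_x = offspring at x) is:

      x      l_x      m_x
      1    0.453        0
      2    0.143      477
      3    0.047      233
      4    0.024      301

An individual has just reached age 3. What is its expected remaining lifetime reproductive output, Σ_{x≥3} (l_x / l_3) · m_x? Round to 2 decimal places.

386.70

l_3 = 0.047. Conditional survival from age 3 to x is l_x / l_3.
  x=3: (0.047/0.047) × 233 = 233.0000
  x=4: (0.024/0.047) × 301 = 153.7021
Sum = 233.0000 + 153.7021 = 386.7021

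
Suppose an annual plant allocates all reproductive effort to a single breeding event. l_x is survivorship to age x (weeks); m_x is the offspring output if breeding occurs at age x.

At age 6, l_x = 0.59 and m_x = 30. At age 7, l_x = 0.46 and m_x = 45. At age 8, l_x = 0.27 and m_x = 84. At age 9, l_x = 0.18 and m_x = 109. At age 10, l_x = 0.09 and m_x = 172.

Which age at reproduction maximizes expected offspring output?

8

Expected offspring if breeding at age x = l_x × m_x:
  age 6: 0.59 × 30 = 17.700
  age 7: 0.46 × 45 = 20.700
  age 8: 0.27 × 84 = 22.680
  age 9: 0.18 × 109 = 19.620
  age 10: 0.09 × 172 = 15.480
Maximum at age 8 (22.680).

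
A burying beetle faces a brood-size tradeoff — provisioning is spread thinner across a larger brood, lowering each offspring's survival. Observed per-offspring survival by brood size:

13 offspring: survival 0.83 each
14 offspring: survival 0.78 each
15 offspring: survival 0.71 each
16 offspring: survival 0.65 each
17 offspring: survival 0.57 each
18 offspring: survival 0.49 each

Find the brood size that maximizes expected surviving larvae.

Expected surviving larvae = c × s(c):
  c=13: 13 × 0.83 = 10.790
  c=14: 14 × 0.78 = 10.920
  c=15: 15 × 0.71 = 10.650
  c=16: 16 × 0.65 = 10.400
  c=17: 17 × 0.57 = 9.690
  c=18: 18 × 0.49 = 8.820
Maximum at c = 14 (10.920 surviving larvae).

14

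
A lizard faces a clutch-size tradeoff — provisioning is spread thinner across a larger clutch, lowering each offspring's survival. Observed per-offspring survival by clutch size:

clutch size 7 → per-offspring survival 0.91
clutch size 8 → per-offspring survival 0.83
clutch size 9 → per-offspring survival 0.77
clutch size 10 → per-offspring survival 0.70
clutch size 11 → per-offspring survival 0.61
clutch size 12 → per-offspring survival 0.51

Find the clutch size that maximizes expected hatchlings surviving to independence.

10

Expected hatchlings surviving to independence = c × s(c):
  c=7: 7 × 0.91 = 6.370
  c=8: 8 × 0.83 = 6.640
  c=9: 9 × 0.77 = 6.930
  c=10: 10 × 0.70 = 7.000
  c=11: 11 × 0.61 = 6.710
  c=12: 12 × 0.51 = 6.120
Maximum at c = 10 (7.000 hatchlings surviving to independence).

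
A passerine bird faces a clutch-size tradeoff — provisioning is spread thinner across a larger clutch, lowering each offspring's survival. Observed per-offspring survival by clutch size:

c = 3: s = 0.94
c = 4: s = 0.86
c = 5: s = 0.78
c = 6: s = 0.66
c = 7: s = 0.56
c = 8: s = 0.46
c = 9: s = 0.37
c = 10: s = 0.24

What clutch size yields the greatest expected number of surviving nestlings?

6

Expected surviving nestlings = c × s(c):
  c=3: 3 × 0.94 = 2.820
  c=4: 4 × 0.86 = 3.440
  c=5: 5 × 0.78 = 3.900
  c=6: 6 × 0.66 = 3.960
  c=7: 7 × 0.56 = 3.920
  c=8: 8 × 0.46 = 3.680
  c=9: 9 × 0.37 = 3.330
  c=10: 10 × 0.24 = 2.400
Maximum at c = 6 (3.960 surviving nestlings).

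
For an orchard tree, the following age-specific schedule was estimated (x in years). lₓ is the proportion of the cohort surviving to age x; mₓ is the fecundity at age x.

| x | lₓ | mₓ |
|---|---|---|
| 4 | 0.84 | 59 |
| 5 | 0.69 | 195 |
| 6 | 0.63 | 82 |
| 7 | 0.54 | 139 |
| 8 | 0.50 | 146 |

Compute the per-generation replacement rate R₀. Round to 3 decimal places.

R₀ = Σ lₓ mₓ:
  age 4: 0.84 × 59 = 49.5600
  age 5: 0.69 × 195 = 134.5500
  age 6: 0.63 × 82 = 51.6600
  age 7: 0.54 × 139 = 75.0600
  age 8: 0.50 × 146 = 73.0000
R₀ = 49.5600 + 134.5500 + 51.6600 + 75.0600 + 73.0000 = 383.8300

383.830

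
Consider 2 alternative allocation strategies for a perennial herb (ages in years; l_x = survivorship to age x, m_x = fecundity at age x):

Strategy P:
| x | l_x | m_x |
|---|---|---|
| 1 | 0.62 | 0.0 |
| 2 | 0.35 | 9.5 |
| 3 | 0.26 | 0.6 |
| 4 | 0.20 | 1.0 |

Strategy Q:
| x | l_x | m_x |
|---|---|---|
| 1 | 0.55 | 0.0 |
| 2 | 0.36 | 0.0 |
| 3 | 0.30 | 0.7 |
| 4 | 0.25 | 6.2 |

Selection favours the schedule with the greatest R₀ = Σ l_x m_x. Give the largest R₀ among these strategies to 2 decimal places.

Strategy P: R₀ = 0.62×0.0 + 0.35×9.5 + 0.26×0.6 + 0.20×1.0 = 3.6810
Strategy Q: R₀ = 0.55×0.0 + 0.36×0.0 + 0.30×0.7 + 0.25×6.2 = 1.7600
Highest R₀: strategy P with 3.6810.

3.68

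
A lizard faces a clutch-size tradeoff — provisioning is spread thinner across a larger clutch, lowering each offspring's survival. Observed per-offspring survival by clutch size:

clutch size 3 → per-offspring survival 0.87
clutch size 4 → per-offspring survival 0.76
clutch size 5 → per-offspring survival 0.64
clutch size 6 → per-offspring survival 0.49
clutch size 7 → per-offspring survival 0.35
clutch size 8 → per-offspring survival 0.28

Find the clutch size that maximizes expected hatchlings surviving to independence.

5

Expected hatchlings surviving to independence = c × s(c):
  c=3: 3 × 0.87 = 2.610
  c=4: 4 × 0.76 = 3.040
  c=5: 5 × 0.64 = 3.200
  c=6: 6 × 0.49 = 2.940
  c=7: 7 × 0.35 = 2.450
  c=8: 8 × 0.28 = 2.240
Maximum at c = 5 (3.200 hatchlings surviving to independence).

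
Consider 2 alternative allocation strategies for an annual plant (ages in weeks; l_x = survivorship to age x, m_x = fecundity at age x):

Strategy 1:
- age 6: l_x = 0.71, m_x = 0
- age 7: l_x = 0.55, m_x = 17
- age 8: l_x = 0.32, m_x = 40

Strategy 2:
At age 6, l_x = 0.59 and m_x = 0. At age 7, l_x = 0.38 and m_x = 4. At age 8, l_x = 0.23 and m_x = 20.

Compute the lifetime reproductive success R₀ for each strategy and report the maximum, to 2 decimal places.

22.15

Strategy 1: R₀ = 0.71×0 + 0.55×17 + 0.32×40 = 22.1500
Strategy 2: R₀ = 0.59×0 + 0.38×4 + 0.23×20 = 6.1200
Highest R₀: strategy 1 with 22.1500.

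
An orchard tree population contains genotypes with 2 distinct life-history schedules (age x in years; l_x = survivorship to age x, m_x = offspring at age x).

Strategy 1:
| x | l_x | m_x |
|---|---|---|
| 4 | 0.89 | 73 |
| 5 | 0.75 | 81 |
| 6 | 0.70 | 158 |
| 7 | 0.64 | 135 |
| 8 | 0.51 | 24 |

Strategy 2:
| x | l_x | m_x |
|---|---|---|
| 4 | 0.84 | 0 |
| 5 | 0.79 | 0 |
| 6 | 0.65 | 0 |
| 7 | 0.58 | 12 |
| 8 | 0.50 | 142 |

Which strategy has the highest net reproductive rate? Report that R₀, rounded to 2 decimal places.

334.96

Strategy 1: R₀ = 0.89×73 + 0.75×81 + 0.70×158 + 0.64×135 + 0.51×24 = 334.9600
Strategy 2: R₀ = 0.84×0 + 0.79×0 + 0.65×0 + 0.58×12 + 0.50×142 = 77.9600
Highest R₀: strategy 1 with 334.9600.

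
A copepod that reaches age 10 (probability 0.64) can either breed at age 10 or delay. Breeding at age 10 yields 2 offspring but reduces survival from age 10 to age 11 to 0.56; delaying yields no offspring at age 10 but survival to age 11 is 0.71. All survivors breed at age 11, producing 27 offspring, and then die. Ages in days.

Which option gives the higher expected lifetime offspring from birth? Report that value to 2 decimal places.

12.27

breed at age 10: R₀ = 0.64 × (2 + 0.56 × 27) = 0.64 × 17.1200 = 10.9568
delay to age 11: R₀ = 0.64 × (0.71 × 27) = 0.64 × 19.1700 = 12.2688
Higher: delay to age 11 (12.2688).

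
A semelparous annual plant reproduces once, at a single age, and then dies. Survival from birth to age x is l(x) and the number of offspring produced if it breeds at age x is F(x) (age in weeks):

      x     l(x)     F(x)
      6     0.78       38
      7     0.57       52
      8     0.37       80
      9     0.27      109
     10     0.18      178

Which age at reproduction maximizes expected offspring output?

Expected offspring if breeding at age x = l(x) × F(x):
  age 6: 0.78 × 38 = 29.640
  age 7: 0.57 × 52 = 29.640
  age 8: 0.37 × 80 = 29.600
  age 9: 0.27 × 109 = 29.430
  age 10: 0.18 × 178 = 32.040
Maximum at age 10 (32.040).

10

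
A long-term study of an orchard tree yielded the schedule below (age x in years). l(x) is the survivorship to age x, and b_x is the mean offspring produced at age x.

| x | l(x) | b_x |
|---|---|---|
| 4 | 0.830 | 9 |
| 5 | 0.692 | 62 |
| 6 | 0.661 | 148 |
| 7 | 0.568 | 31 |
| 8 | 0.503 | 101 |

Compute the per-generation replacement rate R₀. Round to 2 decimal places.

216.61

R₀ = Σ l(x) b_x:
  age 4: 0.830 × 9 = 7.4700
  age 5: 0.692 × 62 = 42.9040
  age 6: 0.661 × 148 = 97.8280
  age 7: 0.568 × 31 = 17.6080
  age 8: 0.503 × 101 = 50.8030
R₀ = 7.4700 + 42.9040 + 97.8280 + 17.6080 + 50.8030 = 216.6130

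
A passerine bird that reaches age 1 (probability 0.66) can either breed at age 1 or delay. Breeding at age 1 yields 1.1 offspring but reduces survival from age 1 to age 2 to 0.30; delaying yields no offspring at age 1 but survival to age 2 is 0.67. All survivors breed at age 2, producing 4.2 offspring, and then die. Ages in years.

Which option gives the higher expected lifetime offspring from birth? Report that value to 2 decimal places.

breed at age 1: R₀ = 0.66 × (1.1 + 0.30 × 4.2) = 0.66 × 2.3600 = 1.5576
delay to age 2: R₀ = 0.66 × (0.67 × 4.2) = 0.66 × 2.8140 = 1.8572
Higher: delay to age 2 (1.8572).

1.86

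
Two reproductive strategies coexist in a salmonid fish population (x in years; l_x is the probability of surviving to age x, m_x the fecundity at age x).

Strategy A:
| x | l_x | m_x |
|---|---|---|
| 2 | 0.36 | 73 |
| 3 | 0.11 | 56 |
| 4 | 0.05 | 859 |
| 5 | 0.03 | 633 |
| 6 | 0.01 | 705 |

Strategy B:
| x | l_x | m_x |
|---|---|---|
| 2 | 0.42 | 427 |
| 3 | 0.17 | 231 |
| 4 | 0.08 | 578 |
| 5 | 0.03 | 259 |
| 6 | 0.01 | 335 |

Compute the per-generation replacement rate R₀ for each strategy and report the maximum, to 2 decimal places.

275.97

Strategy A: R₀ = 0.36×73 + 0.11×56 + 0.05×859 + 0.03×633 + 0.01×705 = 101.4300
Strategy B: R₀ = 0.42×427 + 0.17×231 + 0.08×578 + 0.03×259 + 0.01×335 = 275.9700
Highest R₀: strategy B with 275.9700.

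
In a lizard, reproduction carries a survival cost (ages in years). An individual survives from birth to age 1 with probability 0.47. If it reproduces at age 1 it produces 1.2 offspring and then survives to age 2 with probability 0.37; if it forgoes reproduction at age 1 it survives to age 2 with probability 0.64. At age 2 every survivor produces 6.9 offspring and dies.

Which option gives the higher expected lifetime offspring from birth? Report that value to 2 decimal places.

2.08

breed at age 1: R₀ = 0.47 × (1.2 + 0.37 × 6.9) = 0.47 × 3.7530 = 1.7639
delay to age 2: R₀ = 0.47 × (0.64 × 6.9) = 0.47 × 4.4160 = 2.0755
Higher: delay to age 2 (2.0755).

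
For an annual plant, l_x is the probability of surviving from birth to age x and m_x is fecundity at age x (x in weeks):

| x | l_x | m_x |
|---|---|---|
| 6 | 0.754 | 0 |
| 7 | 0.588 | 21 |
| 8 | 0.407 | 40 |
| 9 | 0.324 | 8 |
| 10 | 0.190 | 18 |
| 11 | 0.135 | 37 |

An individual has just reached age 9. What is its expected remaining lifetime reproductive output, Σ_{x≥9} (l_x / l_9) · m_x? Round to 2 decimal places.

33.97

l_9 = 0.324. Conditional survival from age 9 to x is l_x / l_9.
  x=9: (0.324/0.324) × 8 = 8.0000
  x=10: (0.190/0.324) × 18 = 10.5556
  x=11: (0.135/0.324) × 37 = 15.4167
Sum = 8.0000 + 10.5556 + 15.4167 = 33.9722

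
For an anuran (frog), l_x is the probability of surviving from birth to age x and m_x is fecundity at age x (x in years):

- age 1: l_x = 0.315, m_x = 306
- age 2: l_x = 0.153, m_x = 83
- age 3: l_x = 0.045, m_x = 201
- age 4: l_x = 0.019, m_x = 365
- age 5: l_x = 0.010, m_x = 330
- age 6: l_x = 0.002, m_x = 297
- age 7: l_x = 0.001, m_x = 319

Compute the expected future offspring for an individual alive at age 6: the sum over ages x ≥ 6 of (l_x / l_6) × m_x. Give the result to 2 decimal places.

456.50

l_6 = 0.002. Conditional survival from age 6 to x is l_x / l_6.
  x=6: (0.002/0.002) × 297 = 297.0000
  x=7: (0.001/0.002) × 319 = 159.5000
Sum = 297.0000 + 159.5000 = 456.5000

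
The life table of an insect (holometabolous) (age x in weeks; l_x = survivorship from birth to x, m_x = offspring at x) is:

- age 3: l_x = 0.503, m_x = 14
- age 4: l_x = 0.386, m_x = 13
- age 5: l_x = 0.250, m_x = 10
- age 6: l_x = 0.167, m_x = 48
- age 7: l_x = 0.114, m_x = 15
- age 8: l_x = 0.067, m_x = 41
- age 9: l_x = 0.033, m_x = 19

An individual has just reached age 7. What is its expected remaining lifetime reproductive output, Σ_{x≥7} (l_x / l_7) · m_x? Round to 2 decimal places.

44.60

l_7 = 0.114. Conditional survival from age 7 to x is l_x / l_7.
  x=7: (0.114/0.114) × 15 = 15.0000
  x=8: (0.067/0.114) × 41 = 24.0965
  x=9: (0.033/0.114) × 19 = 5.5000
Sum = 15.0000 + 24.0965 + 5.5000 = 44.5965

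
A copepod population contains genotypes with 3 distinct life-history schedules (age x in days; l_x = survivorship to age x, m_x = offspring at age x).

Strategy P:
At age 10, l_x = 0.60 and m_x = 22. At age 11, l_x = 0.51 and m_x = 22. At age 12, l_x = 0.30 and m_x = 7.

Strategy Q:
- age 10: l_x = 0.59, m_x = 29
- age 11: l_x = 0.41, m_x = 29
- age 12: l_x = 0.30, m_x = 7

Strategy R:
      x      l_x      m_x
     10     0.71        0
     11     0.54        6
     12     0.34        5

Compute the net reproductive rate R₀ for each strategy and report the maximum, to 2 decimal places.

Strategy P: R₀ = 0.60×22 + 0.51×22 + 0.30×7 = 26.5200
Strategy Q: R₀ = 0.59×29 + 0.41×29 + 0.30×7 = 31.1000
Strategy R: R₀ = 0.71×0 + 0.54×6 + 0.34×5 = 4.9400
Highest R₀: strategy Q with 31.1000.

31.10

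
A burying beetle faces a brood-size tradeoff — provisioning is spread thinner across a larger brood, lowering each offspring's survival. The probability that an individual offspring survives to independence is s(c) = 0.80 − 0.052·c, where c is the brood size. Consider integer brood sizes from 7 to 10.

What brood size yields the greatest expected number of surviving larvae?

8

Expected surviving larvae = c × s(c):
  c=7: 7 × 0.436 = 3.052
  c=8: 8 × 0.384 = 3.072
  c=9: 9 × 0.332 = 2.988
  c=10: 10 × 0.280 = 2.800
Maximum at c = 8 (3.072 surviving larvae).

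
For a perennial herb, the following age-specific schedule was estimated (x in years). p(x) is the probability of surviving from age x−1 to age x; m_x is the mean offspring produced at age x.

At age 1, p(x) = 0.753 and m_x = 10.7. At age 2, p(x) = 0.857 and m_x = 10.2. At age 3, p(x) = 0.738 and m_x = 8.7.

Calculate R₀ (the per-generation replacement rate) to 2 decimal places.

Survivorship from birth: l_x = p_1·p_2·…·p_x.
  l_1 = 0.75300
  l_2 = 0.64532
  l_3 = 0.47625
R₀ = Σ l_x m_x:
  age 1: 0.75300 × 10.7 = 8.0571
  age 2: 0.64532 × 10.2 = 6.5823
  age 3: 0.47625 × 8.7 = 4.1434
R₀ = 8.0571 + 6.5823 + 4.1434 = 18.7827

18.78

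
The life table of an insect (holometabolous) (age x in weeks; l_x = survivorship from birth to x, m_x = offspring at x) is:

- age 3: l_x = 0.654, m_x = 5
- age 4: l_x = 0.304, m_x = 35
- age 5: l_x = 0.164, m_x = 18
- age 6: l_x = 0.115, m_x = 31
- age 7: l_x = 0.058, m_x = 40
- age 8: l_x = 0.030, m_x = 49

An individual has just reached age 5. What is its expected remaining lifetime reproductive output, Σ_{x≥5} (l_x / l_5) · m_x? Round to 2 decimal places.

l_5 = 0.164. Conditional survival from age 5 to x is l_x / l_5.
  x=5: (0.164/0.164) × 18 = 18.0000
  x=6: (0.115/0.164) × 31 = 21.7378
  x=7: (0.058/0.164) × 40 = 14.1463
  x=8: (0.030/0.164) × 49 = 8.9634
Sum = 18.0000 + 21.7378 + 14.1463 + 8.9634 = 62.8476

62.85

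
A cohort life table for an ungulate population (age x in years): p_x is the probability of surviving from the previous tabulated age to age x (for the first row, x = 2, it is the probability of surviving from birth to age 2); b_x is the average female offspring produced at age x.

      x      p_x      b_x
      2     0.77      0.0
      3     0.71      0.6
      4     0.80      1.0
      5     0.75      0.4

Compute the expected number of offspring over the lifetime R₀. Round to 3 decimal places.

0.897

Survivorship from birth: l_x = p_2·p_3·…·p_x.
  l_2 = 0.77000
  l_3 = 0.54670
  l_4 = 0.43736
  l_5 = 0.32802
R₀ = Σ l_x b_x:
  age 2: 0.77000 × 0.0 = 0.0000
  age 3: 0.54670 × 0.6 = 0.3280
  age 4: 0.43736 × 1.0 = 0.4374
  age 5: 0.32802 × 0.4 = 0.1312
R₀ = 0.0000 + 0.3280 + 0.4374 + 0.1312 = 0.8966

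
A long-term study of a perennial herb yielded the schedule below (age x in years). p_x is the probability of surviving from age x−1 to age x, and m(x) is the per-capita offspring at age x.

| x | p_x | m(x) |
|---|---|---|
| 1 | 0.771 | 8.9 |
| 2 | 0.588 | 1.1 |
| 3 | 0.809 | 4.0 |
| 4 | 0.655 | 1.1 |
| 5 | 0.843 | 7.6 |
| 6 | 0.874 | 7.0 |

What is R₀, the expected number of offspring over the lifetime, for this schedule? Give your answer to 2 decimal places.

11.87

Survivorship from birth: l_x = p_1·p_2·…·p_x.
  l_1 = 0.77100
  l_2 = 0.45335
  l_3 = 0.36676
  l_4 = 0.24023
  l_5 = 0.20251
  l_6 = 0.17699
R₀ = Σ l_x m(x):
  age 1: 0.77100 × 8.9 = 6.8619
  age 2: 0.45335 × 1.1 = 0.4987
  age 3: 0.36676 × 4.0 = 1.4670
  age 4: 0.24023 × 1.1 = 0.2643
  age 5: 0.20251 × 7.6 = 1.5391
  age 6: 0.17699 × 7.0 = 1.2389
R₀ = 6.8619 + 0.4987 + 1.4670 + 0.2643 + 1.5391 + 1.2389 = 11.8699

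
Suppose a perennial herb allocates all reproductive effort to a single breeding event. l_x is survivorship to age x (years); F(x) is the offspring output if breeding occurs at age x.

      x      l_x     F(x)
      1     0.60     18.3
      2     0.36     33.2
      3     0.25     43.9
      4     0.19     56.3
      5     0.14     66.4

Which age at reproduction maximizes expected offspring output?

Expected offspring if breeding at age x = l_x × F(x):
  age 1: 0.60 × 18.3 = 10.980
  age 2: 0.36 × 33.2 = 11.952
  age 3: 0.25 × 43.9 = 10.975
  age 4: 0.19 × 56.3 = 10.697
  age 5: 0.14 × 66.4 = 9.296
Maximum at age 2 (11.952).

2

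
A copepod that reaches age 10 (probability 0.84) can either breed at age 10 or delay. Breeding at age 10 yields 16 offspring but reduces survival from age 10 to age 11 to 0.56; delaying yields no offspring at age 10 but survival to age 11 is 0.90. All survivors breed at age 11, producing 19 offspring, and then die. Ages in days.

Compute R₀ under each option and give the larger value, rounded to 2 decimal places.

22.38

breed at age 10: R₀ = 0.84 × (16 + 0.56 × 19) = 0.84 × 26.6400 = 22.3776
delay to age 11: R₀ = 0.84 × (0.90 × 19) = 0.84 × 17.1000 = 14.3640
Higher: breed at age 10 (22.3776).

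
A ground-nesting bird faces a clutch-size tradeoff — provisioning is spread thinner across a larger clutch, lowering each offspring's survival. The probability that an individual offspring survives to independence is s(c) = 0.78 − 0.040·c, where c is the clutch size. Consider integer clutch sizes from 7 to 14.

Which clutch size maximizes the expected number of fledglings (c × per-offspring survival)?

Expected fledglings = c × s(c):
  c=7: 7 × 0.500 = 3.500
  c=8: 8 × 0.460 = 3.680
  c=9: 9 × 0.420 = 3.780
  c=10: 10 × 0.380 = 3.800
  c=11: 11 × 0.340 = 3.740
  c=12: 12 × 0.300 = 3.600
  c=13: 13 × 0.260 = 3.380
  c=14: 14 × 0.220 = 3.080
Maximum at c = 10 (3.800 fledglings).

10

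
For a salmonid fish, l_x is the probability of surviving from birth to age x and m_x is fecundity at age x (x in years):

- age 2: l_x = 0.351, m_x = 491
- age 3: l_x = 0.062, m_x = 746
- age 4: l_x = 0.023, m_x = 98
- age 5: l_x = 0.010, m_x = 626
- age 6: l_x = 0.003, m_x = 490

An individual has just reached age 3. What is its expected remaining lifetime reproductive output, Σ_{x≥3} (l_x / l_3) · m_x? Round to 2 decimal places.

l_3 = 0.062. Conditional survival from age 3 to x is l_x / l_3.
  x=3: (0.062/0.062) × 746 = 746.0000
  x=4: (0.023/0.062) × 98 = 36.3548
  x=5: (0.010/0.062) × 626 = 100.9677
  x=6: (0.003/0.062) × 490 = 23.7097
Sum = 746.0000 + 36.3548 + 100.9677 + 23.7097 = 907.0323

907.03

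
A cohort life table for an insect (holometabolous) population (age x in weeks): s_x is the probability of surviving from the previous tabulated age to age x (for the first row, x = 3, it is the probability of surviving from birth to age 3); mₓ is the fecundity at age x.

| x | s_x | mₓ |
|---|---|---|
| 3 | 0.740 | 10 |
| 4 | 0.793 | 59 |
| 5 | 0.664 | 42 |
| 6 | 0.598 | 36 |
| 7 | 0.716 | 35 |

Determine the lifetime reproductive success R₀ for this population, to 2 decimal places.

Survivorship from birth: l_x = s_3·s_4·…·s_x.
  l_3 = 0.74000
  l_4 = 0.58682
  l_5 = 0.38965
  l_6 = 0.23301
  l_7 = 0.16684
R₀ = Σ l_x mₓ:
  age 3: 0.74000 × 10 = 7.4000
  age 4: 0.58682 × 59 = 34.6224
  age 5: 0.38965 × 42 = 16.3653
  age 6: 0.23301 × 36 = 8.3884
  age 7: 0.16684 × 35 = 5.8394
R₀ = 7.4000 + 34.6224 + 16.3653 + 8.3884 + 5.8394 = 72.6154

72.62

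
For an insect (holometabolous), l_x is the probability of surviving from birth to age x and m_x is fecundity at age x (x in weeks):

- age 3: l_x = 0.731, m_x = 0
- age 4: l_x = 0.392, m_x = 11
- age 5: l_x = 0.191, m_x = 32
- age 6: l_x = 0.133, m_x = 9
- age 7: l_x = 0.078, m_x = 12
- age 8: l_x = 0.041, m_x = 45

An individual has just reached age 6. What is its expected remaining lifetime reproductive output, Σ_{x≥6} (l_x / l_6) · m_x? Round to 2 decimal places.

29.91

l_6 = 0.133. Conditional survival from age 6 to x is l_x / l_6.
  x=6: (0.133/0.133) × 9 = 9.0000
  x=7: (0.078/0.133) × 12 = 7.0376
  x=8: (0.041/0.133) × 45 = 13.8722
Sum = 9.0000 + 7.0376 + 13.8722 = 29.9098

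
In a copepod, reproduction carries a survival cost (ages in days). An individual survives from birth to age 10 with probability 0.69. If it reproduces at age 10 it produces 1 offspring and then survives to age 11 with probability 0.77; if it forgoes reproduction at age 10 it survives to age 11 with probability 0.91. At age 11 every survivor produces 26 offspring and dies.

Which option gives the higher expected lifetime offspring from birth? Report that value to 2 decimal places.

16.33

breed at age 10: R₀ = 0.69 × (1 + 0.77 × 26) = 0.69 × 21.0200 = 14.5038
delay to age 11: R₀ = 0.69 × (0.91 × 26) = 0.69 × 23.6600 = 16.3254
Higher: delay to age 11 (16.3254).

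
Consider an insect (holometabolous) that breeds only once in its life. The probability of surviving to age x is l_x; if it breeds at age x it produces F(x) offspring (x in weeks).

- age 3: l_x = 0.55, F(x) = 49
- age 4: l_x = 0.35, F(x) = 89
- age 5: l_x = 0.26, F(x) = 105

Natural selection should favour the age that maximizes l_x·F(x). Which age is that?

Expected offspring if breeding at age x = l_x × F(x):
  age 3: 0.55 × 49 = 26.950
  age 4: 0.35 × 89 = 31.150
  age 5: 0.26 × 105 = 27.300
Maximum at age 4 (31.150).

4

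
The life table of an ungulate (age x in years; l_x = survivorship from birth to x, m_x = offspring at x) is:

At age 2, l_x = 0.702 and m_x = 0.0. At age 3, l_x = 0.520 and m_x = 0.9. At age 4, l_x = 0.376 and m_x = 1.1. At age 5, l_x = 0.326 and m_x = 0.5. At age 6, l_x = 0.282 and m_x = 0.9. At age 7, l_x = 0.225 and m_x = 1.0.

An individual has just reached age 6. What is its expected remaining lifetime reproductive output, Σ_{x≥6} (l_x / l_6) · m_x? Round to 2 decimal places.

l_6 = 0.282. Conditional survival from age 6 to x is l_x / l_6.
  x=6: (0.282/0.282) × 0.9 = 0.9000
  x=7: (0.225/0.282) × 1.0 = 0.7979
Sum = 0.9000 + 0.7979 = 1.6979

1.70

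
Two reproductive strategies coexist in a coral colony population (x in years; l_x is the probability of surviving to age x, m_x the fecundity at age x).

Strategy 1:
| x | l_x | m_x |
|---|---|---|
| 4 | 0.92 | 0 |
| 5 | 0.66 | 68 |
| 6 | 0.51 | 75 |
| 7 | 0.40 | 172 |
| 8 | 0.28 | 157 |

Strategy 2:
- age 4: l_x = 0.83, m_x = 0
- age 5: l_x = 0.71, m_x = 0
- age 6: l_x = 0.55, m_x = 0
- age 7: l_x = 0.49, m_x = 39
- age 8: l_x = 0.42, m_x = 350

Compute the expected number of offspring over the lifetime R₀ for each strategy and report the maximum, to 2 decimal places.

195.89

Strategy 1: R₀ = 0.92×0 + 0.66×68 + 0.51×75 + 0.40×172 + 0.28×157 = 195.8900
Strategy 2: R₀ = 0.83×0 + 0.71×0 + 0.55×0 + 0.49×39 + 0.42×350 = 166.1100
Highest R₀: strategy 1 with 195.8900.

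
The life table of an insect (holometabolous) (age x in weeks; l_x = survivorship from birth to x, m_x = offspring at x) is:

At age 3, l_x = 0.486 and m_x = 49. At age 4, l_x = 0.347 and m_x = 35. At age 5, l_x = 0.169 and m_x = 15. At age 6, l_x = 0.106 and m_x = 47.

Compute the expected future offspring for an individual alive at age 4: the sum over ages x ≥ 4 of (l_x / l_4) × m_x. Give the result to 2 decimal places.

l_4 = 0.347. Conditional survival from age 4 to x is l_x / l_4.
  x=4: (0.347/0.347) × 35 = 35.0000
  x=5: (0.169/0.347) × 15 = 7.3055
  x=6: (0.106/0.347) × 47 = 14.3573
Sum = 35.0000 + 7.3055 + 14.3573 = 56.6628

56.66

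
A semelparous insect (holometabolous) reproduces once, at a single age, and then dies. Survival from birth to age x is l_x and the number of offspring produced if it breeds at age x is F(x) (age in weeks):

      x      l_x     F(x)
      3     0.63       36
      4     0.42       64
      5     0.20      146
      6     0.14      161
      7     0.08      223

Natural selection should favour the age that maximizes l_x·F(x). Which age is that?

5

Expected offspring if breeding at age x = l_x × F(x):
  age 3: 0.63 × 36 = 22.680
  age 4: 0.42 × 64 = 26.880
  age 5: 0.20 × 146 = 29.200
  age 6: 0.14 × 161 = 22.540
  age 7: 0.08 × 223 = 17.840
Maximum at age 5 (29.200).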